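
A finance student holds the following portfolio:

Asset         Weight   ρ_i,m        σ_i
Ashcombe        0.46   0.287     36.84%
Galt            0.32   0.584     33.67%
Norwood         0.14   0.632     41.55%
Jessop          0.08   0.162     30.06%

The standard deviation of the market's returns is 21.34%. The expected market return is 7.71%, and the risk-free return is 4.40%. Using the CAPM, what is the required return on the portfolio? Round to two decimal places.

β_Ashcombe = 0.287 × 36.84% / 21.34% = 0.4955
β_Galt = 0.584 × 33.67% / 21.34% = 0.9214
β_Norwood = 0.632 × 41.55% / 21.34% = 1.2305
β_Jessop = 0.162 × 30.06% / 21.34% = 0.2282
β_P = Σ w_i β_i = 0.46×0.4955 + 0.32×0.9214 + 0.14×1.2305 + 0.08×0.2282 = 0.7133
MRP = 7.71% − 4.40% = 3.31%
E(R_P) = R_f + β_P × MRP = 4.40% + 0.7133 × 3.31% = 6.76%

6.76%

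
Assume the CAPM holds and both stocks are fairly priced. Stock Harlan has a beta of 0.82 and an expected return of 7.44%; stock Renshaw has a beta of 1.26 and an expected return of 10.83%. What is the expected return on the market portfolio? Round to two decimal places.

Both satisfy E(R) = R_f + β·MRP, so the slope of the SML is
MRP = (10.83% − 7.44%) / (1.26 − 0.82) = 3.39% / 0.44 = 7.7045%
R_f = E(R_Harlan) − β_Harlan·MRP = 7.44% − 0.82 × 7.7045% = 1.1223%
E(R_m) = R_f + MRP = 1.1223% + 7.7045% = 8.83%

8.83%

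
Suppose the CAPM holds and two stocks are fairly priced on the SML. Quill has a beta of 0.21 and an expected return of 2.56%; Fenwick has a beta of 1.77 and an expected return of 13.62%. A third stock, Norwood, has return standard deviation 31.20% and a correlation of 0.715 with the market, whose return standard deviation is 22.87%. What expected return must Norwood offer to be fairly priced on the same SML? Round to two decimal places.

MRP = (13.62% − 2.56%) / (1.77 − 0.21) = 7.0897%
R_f = 2.56% − 0.21 × 7.0897% = 1.0712%
β_Norwood = ρ·σ_i/σ_m = 0.715 × 31.20 / 22.87 = 0.9754
E(R_Norwood) = R_f + β × MRP = 1.0712% + 0.9754 × 7.0897% = 7.99%

7.99%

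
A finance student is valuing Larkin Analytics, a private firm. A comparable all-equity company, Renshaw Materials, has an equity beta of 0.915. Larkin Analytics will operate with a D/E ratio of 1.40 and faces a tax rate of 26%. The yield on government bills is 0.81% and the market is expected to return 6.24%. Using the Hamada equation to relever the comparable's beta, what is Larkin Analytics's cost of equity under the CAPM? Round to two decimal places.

10.93%

β_L = β_U × [1 + (1 − t)(D/E)] = 0.915 × [1 + (1 − 0.26) × 1.40]
    = 0.915 × [1 + 0.74 × 1.40] = 0.915 × 2.0360 = 1.8629
MRP = 6.24% − 0.81% = 5.43%
E(R) = R_f + β_L × MRP = 0.81% + 1.8629 × 5.43% = 10.93%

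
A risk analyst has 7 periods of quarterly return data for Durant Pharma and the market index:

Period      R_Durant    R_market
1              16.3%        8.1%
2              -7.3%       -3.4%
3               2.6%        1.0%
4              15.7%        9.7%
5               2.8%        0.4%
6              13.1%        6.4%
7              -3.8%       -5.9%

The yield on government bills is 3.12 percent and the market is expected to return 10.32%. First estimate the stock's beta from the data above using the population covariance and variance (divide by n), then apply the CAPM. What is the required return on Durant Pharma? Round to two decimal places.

14.33%

Mean R_i = (16.3 − 7.3 + 2.6 + 15.7 + 2.8 + 13.1 − 3.8) / 7 = 5.6286%
Mean R_m = (8.1 − 3.4 + 1.0 + 9.7 + 0.4 + 6.4 − 5.9) / 7 = 2.3286%
Σ(R_i − R̄_i)(R_m − R̄_m) = 327.3743  ⇒  Cov = 327.3743 / 7 = 46.7678
Σ(R_m − R̄_m)² = 210.2343  ⇒  Var(R_m) = 210.2343 / 7 = 30.0335
β = Cov / Var(R_m) = 46.7678 / 30.0335 = 1.5572
MRP = 10.32% − 3.12% = 7.20%
E(R) = R_f + β × MRP = 3.12% + 1.5572 × 7.20% = 14.33%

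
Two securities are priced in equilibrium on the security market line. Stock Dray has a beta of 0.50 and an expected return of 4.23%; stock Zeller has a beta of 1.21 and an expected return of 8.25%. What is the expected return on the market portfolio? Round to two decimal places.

7.06%

Both satisfy E(R) = R_f + β·MRP, so the slope of the SML is
MRP = (8.25% − 4.23%) / (1.21 − 0.50) = 4.02% / 0.71 = 5.6620%
R_f = E(R_Dray) − β_Dray·MRP = 4.23% − 0.50 × 5.6620% = 1.3990%
E(R_m) = R_f + MRP = 1.3990% + 5.6620% = 7.06%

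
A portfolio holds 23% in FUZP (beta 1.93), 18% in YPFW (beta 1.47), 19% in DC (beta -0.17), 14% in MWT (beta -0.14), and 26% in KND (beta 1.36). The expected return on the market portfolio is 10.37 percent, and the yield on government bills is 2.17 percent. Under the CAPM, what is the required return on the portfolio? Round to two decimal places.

10.45%

β_P = Σ w_i β_i = 0.23×1.93 + 0.18×1.47 + 0.19×-0.17 + 0.14×-0.14 + 0.26×1.36 = 1.0102
MRP = 10.37% − 2.17% = 8.20%
E(R_P) = R_f + β_P × MRP = 2.17% + 1.0102 × 8.20% = 10.45%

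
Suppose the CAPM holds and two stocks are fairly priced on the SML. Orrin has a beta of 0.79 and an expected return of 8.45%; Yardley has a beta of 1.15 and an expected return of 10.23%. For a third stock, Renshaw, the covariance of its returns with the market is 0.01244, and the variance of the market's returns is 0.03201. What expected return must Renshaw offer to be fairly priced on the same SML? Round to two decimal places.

6.47%

MRP = (10.23% − 8.45%) / (1.15 − 0.79) = 4.9444%
R_f = 8.45% − 0.79 × 4.9444% = 4.5439%
β_Renshaw = Cov / Var(R_m) = 0.01244 / 0.03201 = 0.3886
E(R_Renshaw) = R_f + β × MRP = 4.5439% + 0.3886 × 4.9444% = 6.47%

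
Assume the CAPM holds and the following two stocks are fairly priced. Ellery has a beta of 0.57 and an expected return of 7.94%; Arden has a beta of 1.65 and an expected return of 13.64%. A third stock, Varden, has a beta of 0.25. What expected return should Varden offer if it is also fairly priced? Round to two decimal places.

MRP (SML slope) = (13.64% − 7.94%) / (1.65 − 0.57) = 5.70% / 1.08 = 5.2778%
R_f (intercept) = 7.94% − 0.57 × 5.2778% = 4.9317%
E(R_Varden) = R_f + β × MRP = 4.9317% + 0.25 × 5.2778% = 6.25%

6.25%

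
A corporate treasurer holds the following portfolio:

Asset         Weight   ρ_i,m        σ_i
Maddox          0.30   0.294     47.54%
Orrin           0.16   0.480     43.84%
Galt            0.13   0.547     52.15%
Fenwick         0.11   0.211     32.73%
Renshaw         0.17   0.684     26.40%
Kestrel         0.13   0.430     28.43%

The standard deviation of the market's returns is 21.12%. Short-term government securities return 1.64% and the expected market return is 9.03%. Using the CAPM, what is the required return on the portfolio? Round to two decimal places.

β_Maddox = 0.294 × 47.54% / 21.12% = 0.6618
β_Orrin = 0.480 × 43.84% / 21.12% = 0.9964
β_Galt = 0.547 × 52.15% / 21.12% = 1.3507
β_Fenwick = 0.211 × 32.73% / 21.12% = 0.3270
β_Renshaw = 0.684 × 26.40% / 21.12% = 0.8550
β_Kestrel = 0.430 × 28.43% / 21.12% = 0.5788
β_P = Σ w_i β_i = 0.30×0.6618 + 0.16×0.9964 + 0.13×1.3507 + 0.11×0.3270 + 0.17×0.8550 + 0.13×0.5788 = 0.7901
MRP = 9.03% − 1.64% = 7.39%
E(R_P) = R_f + β_P × MRP = 1.64% + 0.7901 × 7.39% = 7.48%

7.48%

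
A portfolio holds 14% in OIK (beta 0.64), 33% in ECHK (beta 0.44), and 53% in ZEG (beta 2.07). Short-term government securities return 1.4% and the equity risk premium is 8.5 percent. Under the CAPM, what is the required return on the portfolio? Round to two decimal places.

12.72%

β_P = Σ w_i β_i = 0.14×0.64 + 0.33×0.44 + 0.53×2.07 = 1.3319
E(R_P) = R_f + β_P × MRP = 1.4% + 1.3319 × 8.5% = 12.72%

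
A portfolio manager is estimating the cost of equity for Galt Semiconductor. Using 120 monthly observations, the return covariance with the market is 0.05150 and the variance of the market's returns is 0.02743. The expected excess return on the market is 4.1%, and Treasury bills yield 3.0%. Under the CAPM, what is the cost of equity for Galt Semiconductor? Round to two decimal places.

β = Cov(R_i, R_m) / Var(R_m) = 0.05150 / 0.02743 = 1.8775
E(R) = R_f + β × MRP = 3.0% + 1.8775 × 4.1% = 10.70%

10.70%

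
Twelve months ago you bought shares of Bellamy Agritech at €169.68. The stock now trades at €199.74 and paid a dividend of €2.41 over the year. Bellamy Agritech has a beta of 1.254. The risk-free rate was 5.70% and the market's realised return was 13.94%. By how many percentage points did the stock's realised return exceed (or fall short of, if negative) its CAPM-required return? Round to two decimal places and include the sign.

+3.10%

Realised HPR = (P1 + D1 − P0) / P0 = (199.74 + 2.41 − 169.68) / 169.68 = 32.47 / 169.68 = 19.1360%
MRP = 13.94% − 5.70% = 8.24%
CAPM required = R_f + β·MRP = 5.70% + 1.254 × 8.24% = 16.03296%
α = realised − required = 19.1360% − 16.03296% = +3.10%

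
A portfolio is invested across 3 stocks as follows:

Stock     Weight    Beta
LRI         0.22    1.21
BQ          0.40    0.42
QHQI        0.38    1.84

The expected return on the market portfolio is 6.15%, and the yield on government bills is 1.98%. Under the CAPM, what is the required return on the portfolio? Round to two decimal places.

β_P = Σ w_i β_i = 0.22×1.21 + 0.40×0.42 + 0.38×1.84 = 1.1334
MRP = 6.15% − 1.98% = 4.17%
E(R_P) = R_f + β_P × MRP = 1.98% + 1.1334 × 4.17% = 6.71%

6.71%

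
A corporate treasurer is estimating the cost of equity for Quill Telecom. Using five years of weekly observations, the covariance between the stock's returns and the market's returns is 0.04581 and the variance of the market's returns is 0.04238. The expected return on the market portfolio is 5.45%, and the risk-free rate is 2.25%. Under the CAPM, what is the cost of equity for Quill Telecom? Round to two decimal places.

β = Cov(R_i, R_m) / Var(R_m) = 0.04581 / 0.04238 = 1.0809
MRP = 5.45% − 2.25% = 3.20%
E(R) = R_f + β × MRP = 2.25% + 1.0809 × 3.20% = 5.71%

5.71%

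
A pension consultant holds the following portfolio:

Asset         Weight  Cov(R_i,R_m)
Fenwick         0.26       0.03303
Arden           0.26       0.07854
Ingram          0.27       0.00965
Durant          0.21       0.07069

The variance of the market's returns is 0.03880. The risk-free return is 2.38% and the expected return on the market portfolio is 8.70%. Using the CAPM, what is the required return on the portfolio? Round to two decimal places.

9.95%

β_Fenwick = 0.03303 / 0.03880 = 0.8513
β_Arden = 0.07854 / 0.03880 = 2.0242
β_Ingram = 0.00965 / 0.03880 = 0.2487
β_Durant = 0.07069 / 0.03880 = 1.8219
β_P = Σ w_i β_i = 0.26×0.8513 + 0.26×2.0242 + 0.27×0.2487 + 0.21×1.8219 = 1.1974
MRP = 8.70% − 2.38% = 6.32%
E(R_P) = R_f + β_P × MRP = 2.38% + 1.1974 × 6.32% = 9.95%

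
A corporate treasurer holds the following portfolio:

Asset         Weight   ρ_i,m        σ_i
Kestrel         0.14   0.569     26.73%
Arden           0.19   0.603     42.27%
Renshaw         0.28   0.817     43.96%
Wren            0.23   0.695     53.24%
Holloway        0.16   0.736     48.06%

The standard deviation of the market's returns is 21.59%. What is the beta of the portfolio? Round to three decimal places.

1.445

β_Kestrel = 0.569 × 26.73% / 21.59% = 0.7045
β_Arden = 0.603 × 42.27% / 21.59% = 1.1806
β_Renshaw = 0.817 × 43.96% / 21.59% = 1.6635
β_Wren = 0.695 × 53.24% / 21.59% = 1.7138
β_Holloway = 0.736 × 48.06% / 21.59% = 1.6384
β_P = Σ w_i β_i = 0.14×0.7045 + 0.19×1.1806 + 0.28×1.6635 + 0.23×1.7138 + 0.16×1.6384 = 1.4450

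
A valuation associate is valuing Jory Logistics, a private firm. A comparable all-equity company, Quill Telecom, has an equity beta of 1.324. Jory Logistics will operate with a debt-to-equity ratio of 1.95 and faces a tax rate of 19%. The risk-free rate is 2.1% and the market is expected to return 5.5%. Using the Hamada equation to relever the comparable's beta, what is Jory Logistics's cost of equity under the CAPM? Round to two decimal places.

13.71%

β_L = β_U × [1 + (1 − t)(D/E)] = 1.324 × [1 + (1 − 0.19) × 1.95]
    = 1.324 × [1 + 0.81 × 1.95] = 1.324 × 2.5795 = 3.4153
MRP = 5.5% − 2.1% = 3.40%
E(R) = R_f + β_L × MRP = 2.1% + 3.4153 × 3.4% = 13.71%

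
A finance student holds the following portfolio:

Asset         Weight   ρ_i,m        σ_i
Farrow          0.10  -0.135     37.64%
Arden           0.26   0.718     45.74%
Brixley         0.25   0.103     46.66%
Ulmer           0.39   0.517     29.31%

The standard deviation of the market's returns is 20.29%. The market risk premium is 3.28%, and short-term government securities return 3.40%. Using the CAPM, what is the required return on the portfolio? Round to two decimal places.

β_Farrow = -0.135 × 37.64% / 20.29% = -0.2504
β_Arden = 0.718 × 45.74% / 20.29% = 1.6186
β_Brixley = 0.103 × 46.66% / 20.29% = 0.2369
β_Ulmer = 0.517 × 29.31% / 20.29% = 0.7468
β_P = Σ w_i β_i = 0.10×-0.2504 + 0.26×1.6186 + 0.25×0.2369 + 0.39×0.7468 = 0.7463
E(R_P) = R_f + β_P × MRP = 3.40% + 0.7463 × 3.28% = 5.85%

5.85%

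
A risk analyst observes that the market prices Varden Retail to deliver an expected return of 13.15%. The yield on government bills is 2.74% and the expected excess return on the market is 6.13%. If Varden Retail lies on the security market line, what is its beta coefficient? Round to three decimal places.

1.698

β = (E(R) − R_f) / MRP = (13.15% − 2.74%) / 6.13% = 10.41% / 6.13% = 1.698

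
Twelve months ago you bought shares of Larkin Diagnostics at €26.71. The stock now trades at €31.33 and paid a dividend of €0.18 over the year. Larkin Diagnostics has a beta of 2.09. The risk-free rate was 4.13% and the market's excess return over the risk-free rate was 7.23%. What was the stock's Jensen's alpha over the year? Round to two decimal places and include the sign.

Realised HPR = (P1 + D1 − P0) / P0 = (31.33 + 0.18 − 26.71) / 26.71 = 4.80 / 26.71 = 17.9708%
CAPM required = R_f + β·MRP = 4.13% + 2.09 × 7.23% = 19.2407%
α = realised − required = 17.9708% − 19.2407% = -1.27%

-1.27%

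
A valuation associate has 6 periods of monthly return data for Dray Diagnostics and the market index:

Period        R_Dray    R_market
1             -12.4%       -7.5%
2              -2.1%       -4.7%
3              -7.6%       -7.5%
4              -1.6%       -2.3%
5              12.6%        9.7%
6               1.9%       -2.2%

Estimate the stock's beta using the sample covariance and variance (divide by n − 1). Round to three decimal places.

Mean R_i = (-12.4 − 2.1 − 7.6 − 1.6 + 12.6 + 1.9) / 6 = -1.5333%
Mean R_m = (-7.5 − 4.7 − 7.5 − 2.3 + 9.7 − 2.2) / 6 = -2.4167%
Σ(R_i − R̄_i)(R_m − R̄_m) = 259.3567  ⇒  Cov = 259.3567 / 5 = 51.8713
Σ(R_m − R̄_m)² = 203.7683  ⇒  Var(R_m) = 203.7683 / 5 = 40.7537
β = Cov / Var(R_m) = 51.8713 / 40.7537 = 1.2728

1.273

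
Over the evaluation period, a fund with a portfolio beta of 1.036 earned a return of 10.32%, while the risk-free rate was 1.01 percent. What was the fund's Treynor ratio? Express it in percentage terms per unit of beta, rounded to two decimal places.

8.99%

Treynor = (R_P − R_f) / β_P = (10.32% − 1.01%) / 1.0360 = 9.31% / 1.0360 = 8.99%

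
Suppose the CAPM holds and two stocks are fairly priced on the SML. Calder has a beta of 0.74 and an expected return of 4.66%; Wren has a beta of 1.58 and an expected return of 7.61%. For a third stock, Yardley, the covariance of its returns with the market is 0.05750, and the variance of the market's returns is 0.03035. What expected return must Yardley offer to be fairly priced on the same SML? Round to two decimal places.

MRP = (7.61% − 4.66%) / (1.58 − 0.74) = 3.5119%
R_f = 4.66% − 0.74 × 3.5119% = 2.0612%
β_Yardley = Cov / Var(R_m) = 0.05750 / 0.03035 = 1.8946
E(R_Yardley) = R_f + β × MRP = 2.0612% + 1.8946 × 3.5119% = 8.71%

8.71%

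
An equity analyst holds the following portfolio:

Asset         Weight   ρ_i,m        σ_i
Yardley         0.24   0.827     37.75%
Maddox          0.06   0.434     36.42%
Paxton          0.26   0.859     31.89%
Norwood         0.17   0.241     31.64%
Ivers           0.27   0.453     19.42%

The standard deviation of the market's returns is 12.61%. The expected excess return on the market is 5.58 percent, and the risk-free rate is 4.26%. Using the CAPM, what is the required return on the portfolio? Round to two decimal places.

12.77%

β_Yardley = 0.827 × 37.75% / 12.61% = 2.4758
β_Maddox = 0.434 × 36.42% / 12.61% = 1.2535
β_Paxton = 0.859 × 31.89% / 12.61% = 2.1724
β_Norwood = 0.241 × 31.64% / 12.61% = 0.6047
β_Ivers = 0.453 × 19.42% / 12.61% = 0.6976
β_P = Σ w_i β_i = 0.24×2.4758 + 0.06×1.2535 + 0.26×2.1724 + 0.17×0.6047 + 0.27×0.6976 = 1.5254
E(R_P) = R_f + β_P × MRP = 4.26% + 1.5254 × 5.58% = 12.77%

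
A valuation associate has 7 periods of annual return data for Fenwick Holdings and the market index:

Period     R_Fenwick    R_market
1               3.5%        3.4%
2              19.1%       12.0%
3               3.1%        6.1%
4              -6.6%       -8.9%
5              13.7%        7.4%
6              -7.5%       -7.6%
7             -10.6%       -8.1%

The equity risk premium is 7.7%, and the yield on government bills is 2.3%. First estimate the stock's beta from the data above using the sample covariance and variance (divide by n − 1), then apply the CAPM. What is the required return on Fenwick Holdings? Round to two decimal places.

Mean R_i = (3.5 + 19.1 + 3.1 − 6.6 + 13.7 − 7.5 − 10.6) / 7 = 2.1000%
Mean R_m = (3.4 + 12.0 + 6.1 − 8.9 + 7.4 − 7.6 − 8.1) / 7 = 0.6143%
Σ(R_i − R̄_i)(R_m − R̄_m) = 553.9600  ⇒  Cov = 553.9600 / 6 = 92.3267
Σ(R_m − R̄_m)² = 447.4686  ⇒  Var(R_m) = 447.4686 / 6 = 74.5781
β = Cov / Var(R_m) = 92.3267 / 74.5781 = 1.2380
E(R) = R_f + β × MRP = 2.3% + 1.2380 × 7.7% = 11.83%

11.83%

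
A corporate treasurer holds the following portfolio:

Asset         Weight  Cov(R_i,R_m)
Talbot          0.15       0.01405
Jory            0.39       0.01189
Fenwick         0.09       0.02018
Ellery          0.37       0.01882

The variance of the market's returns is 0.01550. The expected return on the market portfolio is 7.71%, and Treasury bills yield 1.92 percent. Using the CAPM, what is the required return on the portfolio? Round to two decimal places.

β_Talbot = 0.01405 / 0.01550 = 0.9065
β_Jory = 0.01189 / 0.01550 = 0.7671
β_Fenwick = 0.02018 / 0.01550 = 1.3019
β_Ellery = 0.01882 / 0.01550 = 1.2142
β_P = Σ w_i β_i = 0.15×0.9065 + 0.39×0.7671 + 0.09×1.3019 + 0.37×1.2142 = 1.0016
MRP = 7.71% − 1.92% = 5.79%
E(R_P) = R_f + β_P × MRP = 1.92% + 1.0016 × 5.79% = 7.72%

7.72%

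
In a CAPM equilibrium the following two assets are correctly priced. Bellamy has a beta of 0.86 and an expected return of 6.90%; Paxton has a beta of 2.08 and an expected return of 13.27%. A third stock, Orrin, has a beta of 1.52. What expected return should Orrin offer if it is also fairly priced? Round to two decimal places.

MRP (SML slope) = (13.27% − 6.90%) / (2.08 − 0.86) = 6.37% / 1.22 = 5.2213%
R_f (intercept) = 6.90% − 0.86 × 5.2213% = 2.4097%
E(R_Orrin) = R_f + β × MRP = 2.4097% + 1.52 × 5.2213% = 10.35%

10.35%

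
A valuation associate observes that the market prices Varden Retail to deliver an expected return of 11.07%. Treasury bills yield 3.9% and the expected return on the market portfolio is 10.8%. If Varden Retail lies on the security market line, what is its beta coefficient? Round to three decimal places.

MRP = 10.8% − 3.9% = 6.90%
β = (E(R) − R_f) / MRP = (11.07% − 3.9%) / 6.9% = 7.17% / 6.9% = 1.039

1.039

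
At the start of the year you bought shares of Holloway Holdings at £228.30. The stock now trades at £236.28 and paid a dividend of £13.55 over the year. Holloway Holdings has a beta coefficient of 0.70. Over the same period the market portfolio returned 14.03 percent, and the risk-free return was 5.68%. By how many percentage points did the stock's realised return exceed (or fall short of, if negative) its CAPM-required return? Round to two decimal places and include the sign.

Realised HPR = (P1 + D1 − P0) / P0 = (236.28 + 13.55 − 228.30) / 228.30 = 21.53 / 228.30 = 9.4306%
MRP = 14.03% − 5.68% = 8.35%
CAPM required = R_f + β·MRP = 5.68% + 0.70 × 8.35% = 11.5250%
α = realised − required = 9.4306% − 11.5250% = -2.09%

-2.09%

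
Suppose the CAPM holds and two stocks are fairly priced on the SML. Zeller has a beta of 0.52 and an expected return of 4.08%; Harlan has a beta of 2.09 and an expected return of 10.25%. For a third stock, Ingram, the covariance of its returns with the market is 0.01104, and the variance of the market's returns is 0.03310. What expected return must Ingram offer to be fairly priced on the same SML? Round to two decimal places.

3.35%

MRP = (10.25% − 4.08%) / (2.09 − 0.52) = 3.9299%
R_f = 4.08% − 0.52 × 3.9299% = 2.0365%
β_Ingram = Cov / Var(R_m) = 0.01104 / 0.03310 = 0.3335
E(R_Ingram) = R_f + β × MRP = 2.0365% + 0.3335 × 3.9299% = 3.35%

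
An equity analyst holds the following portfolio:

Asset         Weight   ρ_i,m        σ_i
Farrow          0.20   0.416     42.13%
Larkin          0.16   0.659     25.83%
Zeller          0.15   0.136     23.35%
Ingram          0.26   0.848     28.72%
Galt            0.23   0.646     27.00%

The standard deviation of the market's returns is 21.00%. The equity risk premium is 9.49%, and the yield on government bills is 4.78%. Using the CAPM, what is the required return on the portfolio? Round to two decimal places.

12.48%

β_Farrow = 0.416 × 42.13% / 21.00% = 0.8346
β_Larkin = 0.659 × 25.83% / 21.00% = 0.8106
β_Zeller = 0.136 × 23.35% / 21.00% = 0.1512
β_Ingram = 0.848 × 28.72% / 21.00% = 1.1597
β_Galt = 0.646 × 27.00% / 21.00% = 0.8306
β_P = Σ w_i β_i = 0.20×0.8346 + 0.16×0.8106 + 0.15×0.1512 + 0.26×1.1597 + 0.23×0.8306 = 0.8119
E(R_P) = R_f + β_P × MRP = 4.78% + 0.8119 × 9.49% = 12.48%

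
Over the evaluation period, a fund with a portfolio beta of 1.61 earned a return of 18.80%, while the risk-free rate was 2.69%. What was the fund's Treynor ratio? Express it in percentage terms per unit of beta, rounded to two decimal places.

10.01%

Treynor = (R_P − R_f) / β_P = (18.80% − 2.69%) / 1.6100 = 16.11% / 1.6100 = 10.01%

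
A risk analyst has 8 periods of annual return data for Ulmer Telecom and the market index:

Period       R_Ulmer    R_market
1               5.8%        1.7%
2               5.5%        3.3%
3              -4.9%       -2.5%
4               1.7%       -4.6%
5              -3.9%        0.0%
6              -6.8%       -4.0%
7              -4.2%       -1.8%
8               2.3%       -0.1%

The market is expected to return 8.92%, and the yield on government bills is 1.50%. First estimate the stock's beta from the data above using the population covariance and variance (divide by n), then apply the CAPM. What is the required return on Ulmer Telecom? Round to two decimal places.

Mean R_i = (5.8 + 5.5 − 4.9 + 1.7 − 3.9 − 6.8 − 4.2 + 2.3) / 8 = -0.5625%
Mean R_m = (1.7 + 3.3 − 2.5 − 4.6 + 0.0 − 4.0 − 1.8 − 0.1) / 8 = -1.0000%
Σ(R_i − R̄_i)(R_m − R̄_m) = 62.4700  ⇒  Cov = 62.4700 / 8 = 7.8088
Σ(R_m − R̄_m)² = 52.4400  ⇒  Var(R_m) = 52.4400 / 8 = 6.5550
β = Cov / Var(R_m) = 7.8088 / 6.5550 = 1.1913
MRP = 8.92% − 1.50% = 7.42%
E(R) = R_f + β × MRP = 1.50% + 1.1913 × 7.42% = 10.34%

10.34%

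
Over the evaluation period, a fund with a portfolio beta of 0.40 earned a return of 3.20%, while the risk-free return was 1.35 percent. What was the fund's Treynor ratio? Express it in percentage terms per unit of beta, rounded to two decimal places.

Treynor = (R_P − R_f) / β_P = (3.20% − 1.35%) / 0.4000 = 1.85% / 0.4000 = 4.63%

4.63%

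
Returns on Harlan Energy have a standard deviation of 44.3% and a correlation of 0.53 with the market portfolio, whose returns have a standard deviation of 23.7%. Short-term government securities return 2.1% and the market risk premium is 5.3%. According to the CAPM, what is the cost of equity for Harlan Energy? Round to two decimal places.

7.35%

β = ρ × σ_i / σ_m = 0.53 × 44.3% / 23.7% = 0.9907
E(R) = 2.1% + 0.9907 × 5.3% = 7.35%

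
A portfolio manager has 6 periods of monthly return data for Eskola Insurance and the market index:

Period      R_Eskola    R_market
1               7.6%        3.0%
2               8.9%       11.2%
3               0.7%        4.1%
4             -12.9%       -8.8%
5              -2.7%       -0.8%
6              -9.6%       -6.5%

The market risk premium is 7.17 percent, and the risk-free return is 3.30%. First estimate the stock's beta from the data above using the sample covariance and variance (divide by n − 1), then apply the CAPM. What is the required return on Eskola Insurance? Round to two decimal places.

11.41%

Mean R_i = (7.6 + 8.9 + 0.7 − 12.9 − 2.7 − 9.6) / 6 = -1.3333%
Mean R_m = (3.0 + 11.2 + 4.1 − 8.8 − 0.8 − 6.5) / 6 = 0.3667%
Σ(R_i − R̄_i)(R_m − R̄_m) = 306.3633  ⇒  Cov = 306.3633 / 5 = 61.2727
Σ(R_m − R̄_m)² = 270.7733  ⇒  Var(R_m) = 270.7733 / 5 = 54.1547
β = Cov / Var(R_m) = 61.2727 / 54.1547 = 1.1314
E(R) = R_f + β × MRP = 3.30% + 1.1314 × 7.17% = 11.41%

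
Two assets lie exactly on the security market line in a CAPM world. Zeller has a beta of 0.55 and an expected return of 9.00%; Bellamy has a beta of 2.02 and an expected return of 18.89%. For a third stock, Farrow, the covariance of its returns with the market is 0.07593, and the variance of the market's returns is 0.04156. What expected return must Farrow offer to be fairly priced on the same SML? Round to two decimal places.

17.59%

MRP = (18.89% − 9.00%) / (2.02 − 0.55) = 6.7279%
R_f = 9.00% − 0.55 × 6.7279% = 5.2997%
β_Farrow = Cov / Var(R_m) = 0.07593 / 0.04156 = 1.8270
E(R_Farrow) = R_f + β × MRP = 5.2997% + 1.8270 × 6.7279% = 17.59%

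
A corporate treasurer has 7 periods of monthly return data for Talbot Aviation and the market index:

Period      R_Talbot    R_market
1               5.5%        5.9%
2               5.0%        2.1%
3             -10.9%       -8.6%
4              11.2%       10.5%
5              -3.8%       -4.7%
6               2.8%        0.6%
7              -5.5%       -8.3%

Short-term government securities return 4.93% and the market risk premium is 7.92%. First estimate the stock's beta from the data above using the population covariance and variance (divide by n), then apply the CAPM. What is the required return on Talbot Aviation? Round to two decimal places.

Mean R_i = (5.5 + 5.0 − 10.9 + 11.2 − 3.8 + 2.8 − 5.5) / 7 = 0.6143%
Mean R_m = (5.9 + 2.1 − 8.6 + 10.5 − 4.7 + 0.6 − 8.3) / 7 = -0.3571%
Σ(R_i − R̄_i)(R_m − R̄_m) = 321.0157  ⇒  Cov = 321.0157 / 7 = 45.8594
Σ(R_m − R̄_m)² = 313.8771  ⇒  Var(R_m) = 313.8771 / 7 = 44.8396
β = Cov / Var(R_m) = 45.8594 / 44.8396 = 1.0227
E(R) = R_f + β × MRP = 4.93% + 1.0227 × 7.92% = 13.03%

13.03%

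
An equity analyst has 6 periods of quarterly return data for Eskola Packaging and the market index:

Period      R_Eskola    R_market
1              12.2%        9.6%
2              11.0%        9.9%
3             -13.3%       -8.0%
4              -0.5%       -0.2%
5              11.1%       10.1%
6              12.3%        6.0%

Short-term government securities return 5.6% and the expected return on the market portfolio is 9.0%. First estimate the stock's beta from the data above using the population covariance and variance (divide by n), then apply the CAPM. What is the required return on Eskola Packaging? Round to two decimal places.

10.29%

Mean R_i = (12.2 + 11.0 − 13.3 − 0.5 + 11.1 + 12.3) / 6 = 5.4667%
Mean R_m = (9.6 + 9.9 − 8.0 − 0.2 + 10.1 + 6.0) / 6 = 4.5667%
Σ(R_i − R̄_i)(R_m − R̄_m) = 368.6433  ⇒  Cov = 368.6433 / 6 = 61.4406
Σ(R_m − R̄_m)² = 267.0933  ⇒  Var(R_m) = 267.0933 / 6 = 44.5156
β = Cov / Var(R_m) = 61.4406 / 44.5156 = 1.3802
MRP = 9.0% − 5.6% = 3.40%
E(R) = R_f + β × MRP = 5.6% + 1.3802 × 3.4% = 10.29%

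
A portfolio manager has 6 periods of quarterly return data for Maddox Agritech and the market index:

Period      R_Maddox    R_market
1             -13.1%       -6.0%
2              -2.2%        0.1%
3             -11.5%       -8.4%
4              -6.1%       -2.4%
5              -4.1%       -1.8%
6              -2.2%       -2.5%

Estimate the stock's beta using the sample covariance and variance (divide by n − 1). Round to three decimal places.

1.351

Mean R_i = (-13.1 − 2.2 − 11.5 − 6.1 − 4.1 − 2.2) / 6 = -6.5333%
Mean R_m = (-6.0 + 0.1 − 8.4 − 2.4 − 1.8 − 2.5) / 6 = -3.5000%
Σ(R_i − R̄_i)(R_m − R̄_m) = 65.3000  ⇒  Cov = 65.3000 / 5 = 13.0600
Σ(R_m − R̄_m)² = 48.3200  ⇒  Var(R_m) = 48.3200 / 5 = 9.6640
β = Cov / Var(R_m) = 13.0600 / 9.6640 = 1.3514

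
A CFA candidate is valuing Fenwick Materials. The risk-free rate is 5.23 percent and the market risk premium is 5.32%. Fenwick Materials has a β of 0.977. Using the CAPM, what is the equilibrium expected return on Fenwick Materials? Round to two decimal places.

10.43%

E(R) = R_f + β × MRP = 5.23% + 0.977 × 5.32% = 10.43%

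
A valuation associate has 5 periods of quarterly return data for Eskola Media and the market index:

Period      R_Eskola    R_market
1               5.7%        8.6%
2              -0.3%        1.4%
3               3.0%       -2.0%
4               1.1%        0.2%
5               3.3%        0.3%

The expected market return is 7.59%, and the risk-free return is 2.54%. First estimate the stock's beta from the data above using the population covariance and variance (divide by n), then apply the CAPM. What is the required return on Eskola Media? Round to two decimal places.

4.24%

Mean R_i = (5.7 − 0.3 + 3.0 + 1.1 + 3.3) / 5 = 2.5600%
Mean R_m = (8.6 + 1.4 − 2.0 + 0.2 + 0.3) / 5 = 1.7000%
Σ(R_i − R̄_i)(R_m − R̄_m) = 22.0500  ⇒  Cov = 22.0500 / 5 = 4.4100
Σ(R_m − R̄_m)² = 65.6000  ⇒  Var(R_m) = 65.6000 / 5 = 13.1200
β = Cov / Var(R_m) = 4.4100 / 13.1200 = 0.3361
MRP = 7.59% − 2.54% = 5.05%
E(R) = R_f + β × MRP = 2.54% + 0.3361 × 5.05% = 4.24%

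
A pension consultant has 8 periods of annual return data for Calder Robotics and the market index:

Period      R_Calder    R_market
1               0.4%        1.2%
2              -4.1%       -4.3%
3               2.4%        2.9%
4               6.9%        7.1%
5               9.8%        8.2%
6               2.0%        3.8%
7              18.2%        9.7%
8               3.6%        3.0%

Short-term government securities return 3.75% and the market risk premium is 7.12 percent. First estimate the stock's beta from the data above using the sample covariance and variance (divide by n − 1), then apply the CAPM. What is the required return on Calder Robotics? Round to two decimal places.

Mean R_i = (0.4 − 4.1 + 2.4 + 6.9 + 9.8 + 2.0 + 18.2 + 3.6) / 8 = 4.9000%
Mean R_m = (1.2 − 4.3 + 2.9 + 7.1 + 8.2 + 3.8 + 9.7 + 3.0) / 8 = 3.9500%
Σ(R_i − R̄_i)(R_m − R̄_m) = 194.5200  ⇒  Cov = 194.5200 / 7 = 27.7886
Σ(R_m − R̄_m)² = 138.7000  ⇒  Var(R_m) = 138.7000 / 7 = 19.8143
β = Cov / Var(R_m) = 27.7886 / 19.8143 = 1.4025
E(R) = R_f + β × MRP = 3.75% + 1.4025 × 7.12% = 13.74%

13.74%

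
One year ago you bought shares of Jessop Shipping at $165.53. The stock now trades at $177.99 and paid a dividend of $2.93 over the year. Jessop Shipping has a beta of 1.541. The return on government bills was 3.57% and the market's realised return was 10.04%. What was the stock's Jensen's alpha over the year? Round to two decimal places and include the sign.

Realised HPR = (P1 + D1 − P0) / P0 = (177.99 + 2.93 − 165.53) / 165.53 = 15.39 / 165.53 = 9.2974%
MRP = 10.04% − 3.57% = 6.47%
CAPM required = R_f + β·MRP = 3.57% + 1.541 × 6.47% = 13.54027%
α = realised − required = 9.2974% − 13.54027% = -4.24%

-4.24%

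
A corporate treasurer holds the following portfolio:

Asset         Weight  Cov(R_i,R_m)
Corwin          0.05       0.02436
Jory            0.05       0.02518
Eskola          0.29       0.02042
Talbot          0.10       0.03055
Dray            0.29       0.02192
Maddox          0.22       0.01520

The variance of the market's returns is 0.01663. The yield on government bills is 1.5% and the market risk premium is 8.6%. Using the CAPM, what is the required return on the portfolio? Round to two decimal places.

12.44%

β_Corwin = 0.02436 / 0.01663 = 1.4648
β_Jory = 0.02518 / 0.01663 = 1.5141
β_Eskola = 0.02042 / 0.01663 = 1.2279
β_Talbot = 0.03055 / 0.01663 = 1.8370
β_Dray = 0.02192 / 0.01663 = 1.3181
β_Maddox = 0.01520 / 0.01663 = 0.9140
β_P = Σ w_i β_i = 0.05×1.4648 + 0.05×1.5141 + 0.29×1.2279 + 0.10×1.8370 + 0.29×1.3181 + 0.22×0.9140 = 1.2721
E(R_P) = R_f + β_P × MRP = 1.5% + 1.2721 × 8.6% = 12.44%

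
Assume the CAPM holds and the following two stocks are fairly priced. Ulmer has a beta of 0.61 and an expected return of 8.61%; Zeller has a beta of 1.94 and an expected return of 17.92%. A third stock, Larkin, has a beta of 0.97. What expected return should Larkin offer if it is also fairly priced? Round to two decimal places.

11.13%

MRP (SML slope) = (17.92% − 8.61%) / (1.94 − 0.61) = 9.31% / 1.33 = 7.0000%
R_f (intercept) = 8.61% − 0.61 × 7.0000% = 4.3400%
E(R_Larkin) = R_f + β × MRP = 4.3400% + 0.97 × 7.0000% = 11.13%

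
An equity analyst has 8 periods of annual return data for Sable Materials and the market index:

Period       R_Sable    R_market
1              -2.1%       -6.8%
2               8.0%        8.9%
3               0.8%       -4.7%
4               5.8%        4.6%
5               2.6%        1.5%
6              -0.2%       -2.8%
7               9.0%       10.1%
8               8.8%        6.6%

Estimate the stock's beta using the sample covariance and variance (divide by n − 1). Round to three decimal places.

Mean R_i = (-2.1 + 8.0 + 0.8 + 5.8 + 2.6 − 0.2 + 9.0 + 8.8) / 8 = 4.0875%
Mean R_m = (-6.8 + 8.9 − 4.7 + 4.6 + 1.5 − 2.8 + 10.1 + 6.6) / 8 = 2.1750%
Σ(R_i − R̄_i)(R_m − R̄_m) = 190.7175  ⇒  Cov = 190.7175 / 7 = 27.2454
Σ(R_m − R̄_m)² = 286.5150  ⇒  Var(R_m) = 286.5150 / 7 = 40.9307
β = Cov / Var(R_m) = 27.2454 / 40.9307 = 0.6656

0.666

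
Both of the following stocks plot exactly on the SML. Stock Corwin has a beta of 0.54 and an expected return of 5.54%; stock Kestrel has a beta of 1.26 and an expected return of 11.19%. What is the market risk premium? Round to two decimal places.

Both satisfy E(R) = R_f + β·MRP, so the slope of the SML is
MRP = (11.19% − 5.54%) / (1.26 − 0.54) = 5.65% / 0.72 = 7.8472%

7.85%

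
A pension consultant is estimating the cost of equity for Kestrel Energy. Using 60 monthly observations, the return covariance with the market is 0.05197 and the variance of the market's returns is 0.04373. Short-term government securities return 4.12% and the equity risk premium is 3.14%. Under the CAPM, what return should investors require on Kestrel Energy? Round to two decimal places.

β = Cov(R_i, R_m) / Var(R_m) = 0.05197 / 0.04373 = 1.1884
E(R) = R_f + β × MRP = 4.12% + 1.1884 × 3.14% = 7.85%

7.85%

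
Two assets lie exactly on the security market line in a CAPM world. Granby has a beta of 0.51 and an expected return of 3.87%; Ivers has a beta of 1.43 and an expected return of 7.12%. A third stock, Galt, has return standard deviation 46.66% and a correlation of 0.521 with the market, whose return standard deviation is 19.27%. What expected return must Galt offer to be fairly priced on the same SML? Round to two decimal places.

MRP = (7.12% − 3.87%) / (1.43 − 0.51) = 3.5326%
R_f = 3.87% − 0.51 × 3.5326% = 2.0684%
β_Galt = ρ·σ_i/σ_m = 0.521 × 46.66 / 19.27 = 1.2615
E(R_Galt) = R_f + β × MRP = 2.0684% + 1.2615 × 3.5326% = 6.52%

6.52%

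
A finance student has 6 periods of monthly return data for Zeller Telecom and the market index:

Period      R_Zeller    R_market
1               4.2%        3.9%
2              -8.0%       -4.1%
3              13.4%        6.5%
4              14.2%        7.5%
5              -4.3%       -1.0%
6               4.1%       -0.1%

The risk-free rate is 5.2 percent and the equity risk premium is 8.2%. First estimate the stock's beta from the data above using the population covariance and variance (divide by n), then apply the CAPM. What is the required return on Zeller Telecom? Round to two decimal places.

Mean R_i = (4.2 − 8.0 + 13.4 + 14.2 − 4.3 + 4.1) / 6 = 3.9333%
Mean R_m = (3.9 − 4.1 + 6.5 + 7.5 − 1.0 − 0.1) / 6 = 2.1167%
Σ(R_i − R̄_i)(R_m − R̄_m) = 196.7167  ⇒  Cov = 196.7167 / 6 = 32.7861
Σ(R_m − R̄_m)² = 104.6483  ⇒  Var(R_m) = 104.6483 / 6 = 17.4414
β = Cov / Var(R_m) = 32.7861 / 17.4414 = 1.8798
E(R) = R_f + β × MRP = 5.2% + 1.8798 × 8.2% = 20.61%

20.61%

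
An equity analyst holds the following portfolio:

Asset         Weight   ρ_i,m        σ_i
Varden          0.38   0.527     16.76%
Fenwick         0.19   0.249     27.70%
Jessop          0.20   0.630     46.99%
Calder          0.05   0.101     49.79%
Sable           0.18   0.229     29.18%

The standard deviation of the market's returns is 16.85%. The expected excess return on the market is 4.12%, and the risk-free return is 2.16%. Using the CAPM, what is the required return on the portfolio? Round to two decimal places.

β_Varden = 0.527 × 16.76% / 16.85% = 0.5242
β_Fenwick = 0.249 × 27.70% / 16.85% = 0.4093
β_Jessop = 0.630 × 46.99% / 16.85% = 1.7569
β_Calder = 0.101 × 49.79% / 16.85% = 0.2984
β_Sable = 0.229 × 29.18% / 16.85% = 0.3966
β_P = Σ w_i β_i = 0.38×0.5242 + 0.19×0.4093 + 0.20×1.7569 + 0.05×0.2984 + 0.18×0.3966 = 0.7147
E(R_P) = R_f + β_P × MRP = 2.16% + 0.7147 × 4.12% = 5.10%

5.10%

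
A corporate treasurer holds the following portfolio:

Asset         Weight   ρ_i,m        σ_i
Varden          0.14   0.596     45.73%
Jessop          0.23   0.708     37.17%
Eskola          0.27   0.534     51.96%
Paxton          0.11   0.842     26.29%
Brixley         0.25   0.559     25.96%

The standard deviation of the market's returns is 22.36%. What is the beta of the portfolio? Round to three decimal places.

β_Varden = 0.596 × 45.73% / 22.36% = 1.2189
β_Jessop = 0.708 × 37.17% / 22.36% = 1.1769
β_Eskola = 0.534 × 51.96% / 22.36% = 1.2409
β_Paxton = 0.842 × 26.29% / 22.36% = 0.9900
β_Brixley = 0.559 × 25.96% / 22.36% = 0.6490
β_P = Σ w_i β_i = 0.14×1.2189 + 0.23×1.1769 + 0.27×1.2409 + 0.11×0.9900 + 0.25×0.6490 = 1.0475

1.048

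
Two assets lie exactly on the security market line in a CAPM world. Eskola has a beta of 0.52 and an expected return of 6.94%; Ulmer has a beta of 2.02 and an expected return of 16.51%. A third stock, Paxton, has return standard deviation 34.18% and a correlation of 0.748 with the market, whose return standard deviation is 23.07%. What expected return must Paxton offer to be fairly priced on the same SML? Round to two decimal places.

10.69%

MRP = (16.51% − 6.94%) / (2.02 − 0.52) = 6.3800%
R_f = 6.94% − 0.52 × 6.3800% = 3.6224%
β_Paxton = ρ·σ_i/σ_m = 0.748 × 34.18 / 23.07 = 1.1082
E(R_Paxton) = R_f + β × MRP = 3.6224% + 1.1082 × 6.3800% = 10.69%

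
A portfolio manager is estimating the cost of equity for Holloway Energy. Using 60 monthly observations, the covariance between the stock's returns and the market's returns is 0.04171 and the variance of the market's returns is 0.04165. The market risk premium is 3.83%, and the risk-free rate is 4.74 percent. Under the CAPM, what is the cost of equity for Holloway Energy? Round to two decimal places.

8.58%

β = Cov(R_i, R_m) / Var(R_m) = 0.04171 / 0.04165 = 1.0014
E(R) = R_f + β × MRP = 4.74% + 1.0014 × 3.83% = 8.58%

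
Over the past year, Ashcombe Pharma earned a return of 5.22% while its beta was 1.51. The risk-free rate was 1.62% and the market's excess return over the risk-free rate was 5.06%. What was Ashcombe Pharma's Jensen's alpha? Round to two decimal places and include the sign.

CAPM benchmark = R_f + β(R_m − R_f) = 1.62% + 1.51 × 5.06% = 9.2606%
α = actual − benchmark = 5.22% − 9.2606% = -4.04%

-4.04%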